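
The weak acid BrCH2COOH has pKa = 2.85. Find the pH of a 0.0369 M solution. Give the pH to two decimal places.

BrCH2COOH ⇌ BrCH2COO- + H+
Ka = 10^(−2.85) = 1.41 × 10^-3
Ka = [H+]²/(0.0369 − [H+]) = 1.41 × 10^-3
Here C₀/Ka ≈ 26.2, so the small-[H+] approximation fails. Use the quadratic:
[H+] = [−0.00141 + √(0.00141² + 0.000208)]/2 = 6.54 × 10^-3 M
pH = −log(6.54 × 10^-3) = 2.18

pH = 2.18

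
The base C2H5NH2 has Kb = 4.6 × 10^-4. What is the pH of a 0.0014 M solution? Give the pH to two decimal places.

C2H5NH2 + H2O ⇌ C2H5NH3+ + OH-
From the ICE table, Kb = x²/(0.0014 − x) = 4.6 × 10^-4.
x is not negligible relative to C₀; solve x² + 0.00046·x − 6.44e-07 = 0.
x = [−0.00046 + √(0.00046² + 2.58e-06)]/2 = 6.05 × 10^-4 M
pOH = −log(6.05 × 10^-4) = 3.22; pH = 14.00 − 3.22 = 10.78

pH = 10.78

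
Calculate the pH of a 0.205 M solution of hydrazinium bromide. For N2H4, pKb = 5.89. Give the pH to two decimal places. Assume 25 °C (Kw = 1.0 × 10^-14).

pH = 4.40

N2H5+ is the conjugate acid of the weak base N2H4.
Kb = 10^(−5.89) = 1.29 × 10^-6
Ka = Kw/Kb = 1.0×10^-14 / 1.29 × 10^-6 = 7.75 × 10^-9
Ka = [H+]²/(0.205 − [H+]) = 7.75 × 10^-9
Neglecting [H+] in the denominator: [H+] = √(7.75 × 10^-9 × 0.205) = 3.99 × 10^-5 M
pH = −log[H+] = −log(3.99 × 10^-5) = 4.40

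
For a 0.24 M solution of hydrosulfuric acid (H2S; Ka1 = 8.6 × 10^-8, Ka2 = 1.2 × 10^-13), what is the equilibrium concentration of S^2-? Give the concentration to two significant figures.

1.2 × 10^-13 M

First ionization gives [H+] ≈ [HS-] = 1.44 × 10^-4 M.
Second step: Ka2 = [H+][S^2-]/[HS-] ≈ [S^2-] (since [H+] ≈ [HS-]).
So [S^2-] ≈ Ka2.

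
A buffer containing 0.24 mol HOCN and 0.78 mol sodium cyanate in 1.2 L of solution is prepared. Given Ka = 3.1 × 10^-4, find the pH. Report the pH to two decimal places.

pH = 4.02

pKa = −log(3.1 × 10^-4) = 3.509
pH = pKa + log([A⁻]/[HA]) = 3.509 + log(0.78/0.24)
pH = 3.509 + (+0.512) = 4.02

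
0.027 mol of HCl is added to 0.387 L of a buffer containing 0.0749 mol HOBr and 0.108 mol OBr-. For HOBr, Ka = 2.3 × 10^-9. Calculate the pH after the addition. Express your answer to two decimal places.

pH = 8.54

Added H+ converts OBr- to HOBr: HOBr → 0.102 mol, OBr- → 0.081 mol.
pKa = −log(2.3 × 10^-9) = 8.638
Henderson–Hasselbalch with mole ratio 0.081/0.102: pH = 8.638 + (-0.100)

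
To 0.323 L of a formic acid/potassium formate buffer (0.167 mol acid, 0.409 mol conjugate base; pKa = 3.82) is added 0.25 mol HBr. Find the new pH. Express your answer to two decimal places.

After neutralization: n(HCOOH) = 0.417 mol, n(HCOO-) = 0.159 mol.
Henderson–Hasselbalch with mole ratio 0.159/0.417: pH = 3.82 + (-0.419)

pH = 3.40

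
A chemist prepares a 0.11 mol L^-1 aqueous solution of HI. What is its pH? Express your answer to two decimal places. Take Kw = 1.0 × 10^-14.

HI is a strong acid and dissociates completely, so [H+] = 0.11 M.
pH = -log(0.11) = 0.96

pH = 0.96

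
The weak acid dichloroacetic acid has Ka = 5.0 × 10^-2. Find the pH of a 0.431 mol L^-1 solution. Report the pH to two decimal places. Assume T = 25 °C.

Cl2CHCOOH ⇌ Cl2CHCOO- + H+
From the ICE table, Ka = x²/(0.431 − x) = 5.0 × 10^-2.
The 5% rule fails; solving x² + Ka·x − Ka·C₀ = 0 exactly:
x = [−0.05 + √(0.05² + 0.0862)]/2 = 1.24 × 10^-1 M
pH = −log[H+] = −log(1.24 × 10^-1) = 0.91

pH = 0.91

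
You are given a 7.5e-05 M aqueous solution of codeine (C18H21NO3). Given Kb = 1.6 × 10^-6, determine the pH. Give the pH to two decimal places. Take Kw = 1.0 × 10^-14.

C18H21NO3 + H2O ⇌ C18H22NO3+ + OH-
Let x = [OH-] at equilibrium. Kb = x²/(7.5e-05 − x).
The 5% rule fails; solving x² + Kb·x − Kb·C₀ = 0 exactly:
x = [−1.6e-06 + √(1.6e-06² + 4.8e-10)]/2 = 1.02 × 10^-5 M
pOH = 4.99, so pH = 14.00 − pOH = 9.01

pH = 9.01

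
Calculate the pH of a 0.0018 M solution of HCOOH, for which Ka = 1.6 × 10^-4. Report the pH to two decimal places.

pH = 3.33

HCOOH ⇌ HCOO- + H+
From the ICE table, Ka = [H+]²/(0.0018 − [H+]) = 1.6 × 10^-4.
The 5% rule fails; solving [H+]² + Ka·[H+] − Ka·C₀ = 0 exactly:
[H+] = (−Ka + √(Ka² + 4·Ka·C₀))/2 = 4.63 × 10^-4 M
pH = −log(4.63 × 10^-4) = 3.33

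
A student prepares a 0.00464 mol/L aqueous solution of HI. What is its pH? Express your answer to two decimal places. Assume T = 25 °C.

HI is a strong acid and dissociates completely, so [H+] = 0.00464 M.
pH = -log(0.00464) = 2.33

pH = 2.33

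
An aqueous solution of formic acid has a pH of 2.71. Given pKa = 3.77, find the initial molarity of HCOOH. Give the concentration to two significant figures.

[H+] = 10^(-2.71) = 1.95 × 10^-3 M = x
Ka = 10^(−3.77) = 1.70 × 10^-4
Ka = x²/(C₀ − x) ⇒ C₀ = x + x²/Ka
C₀ = 1.95 × 10^-3 + (1.95 × 10^-3)²/(1.70 × 10^-4) = 2.43 × 10^-2 M

C₀ = 2.4 × 10^-2 M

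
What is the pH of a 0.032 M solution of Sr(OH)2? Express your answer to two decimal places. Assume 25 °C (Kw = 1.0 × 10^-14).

pH = 12.81

Sr(OH)2 is a strong base (each formula unit releases 2 OH-); [OH-] = 0.064 M.
pOH = -log(0.064) = 1.19
pH = 14.00 - 1.19 = 12.81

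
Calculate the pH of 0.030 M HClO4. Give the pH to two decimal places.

HClO4 is a strong acid and dissociates completely, so [H+] = 0.030 M.
pH = -log(0.03) = 1.52

pH = 1.52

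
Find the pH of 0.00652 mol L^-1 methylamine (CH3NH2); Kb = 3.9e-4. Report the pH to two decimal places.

pH = 11.15

CH3NH2 + H2O ⇌ CH3NH3+ + OH-
From the ICE table, Kb = [OH-]²/(0.00652 − [OH-]) = 3.9 × 10^-4.
Here C₀/Kb ≈ 16.7, so the small-[OH-] approximation fails. Use the quadratic:
[OH-] = (−Kb + √(Kb² + 4·Kb·C₀))/2 = 1.41 × 10^-3 M
pOH = −log(1.41 × 10^-3) = 2.85; pH = 14.00 − 2.85 = 11.15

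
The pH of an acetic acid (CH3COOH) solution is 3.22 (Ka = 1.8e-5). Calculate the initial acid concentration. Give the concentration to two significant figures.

C₀ = 2.1 × 10^-2 M

[H+] = 10^(-3.22) = 6.03 × 10^-4 M = x
Ka = x²/(C₀ − x) ⇒ C₀ = x + x²/Ka
C₀ = 6.03 × 10^-4 + (6.03 × 10^-4)²/(1.8 × 10^-5) = 2.08 × 10^-2 M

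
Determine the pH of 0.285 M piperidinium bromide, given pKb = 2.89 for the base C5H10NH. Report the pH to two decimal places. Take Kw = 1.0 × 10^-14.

C5H10NH2+ is the conjugate acid of the weak base C5H10NH.
Kb = 10^(−2.89) = 1.29 × 10^-3
Ka = Kw/Kb = 1.0×10^-14 / 1.29 × 10^-3 = 7.75 × 10^-12
From the ICE table, Ka = [H+]²/(0.285 − [H+]) = 7.75 × 10^-12.
Since Ka ≪ C₀, [H+] ≈ √(Ka·C₀) = 1.49 × 10^-6 M.
pH = −log(1.49 × 10^-6) = 5.83

pH = 5.83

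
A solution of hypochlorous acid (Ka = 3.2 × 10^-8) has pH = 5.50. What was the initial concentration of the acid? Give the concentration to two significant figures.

C₀ = 3.2 × 10^-4 M

[H+] = 10^(-5.50) = 3.16 × 10^-6 M = x
Ka = x²/(C₀ − x) ⇒ C₀ = x + x²/Ka
C₀ = 3.16 × 10^-6 + (3.16 × 10^-6)²/(3.2 × 10^-8) = 3.15 × 10^-4 M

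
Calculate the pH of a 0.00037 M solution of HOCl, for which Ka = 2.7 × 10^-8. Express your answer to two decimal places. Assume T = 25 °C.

HOCl ⇌ OCl- + H+
From the ICE table, Ka = [H+]²/(0.00037 − [H+]) = 2.7 × 10^-8.
Since Ka ≪ C₀, [H+] ≈ √(Ka·C₀) = 3.16 × 10^-6 M.
Check: 0.85% ionized — well under 5%, approximation valid.
pH = −log[H+] = −log(3.16 × 10^-6) = 5.50

pH = 5.50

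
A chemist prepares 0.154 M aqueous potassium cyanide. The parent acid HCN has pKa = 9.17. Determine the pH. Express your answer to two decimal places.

CN- is the conjugate base of the weak acid HCN.
Ka = 10^(−9.17) = 6.76 × 10^-10
Kb = Kw/Ka = 1.0×10^-14 / 6.76 × 10^-10 = 1.48 × 10^-5
Kb = x²/(0.154 − x) = 1.48 × 10^-5
Since Kb ≪ C₀, x ≈ √(Kb·C₀) = 1.51 × 10^-3 M.
pOH = 2.82, so pH = 14.00 − pOH = 11.18

pH = 11.18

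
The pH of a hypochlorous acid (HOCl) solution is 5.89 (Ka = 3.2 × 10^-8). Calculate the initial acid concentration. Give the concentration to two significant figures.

[H+] = 10^(-5.89) = 1.29 × 10^-6 M = x
Ka = x²/(C₀ − x) ⇒ C₀ = x + x²/Ka
C₀ = 1.29 × 10^-6 + (1.29 × 10^-6)²/(3.2 × 10^-8) = 5.33 × 10^-5 M

C₀ = 5.3 × 10^-5 M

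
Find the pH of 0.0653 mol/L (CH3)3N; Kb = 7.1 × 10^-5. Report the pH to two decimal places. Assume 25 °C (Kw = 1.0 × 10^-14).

(CH3)3N + H2O ⇌ (CH3)3NH+ + OH-
Kb = [OH-]²/(0.0653 − [OH-]) = 7.1 × 10^-5
Since Kb ≪ C₀, [OH-] ≈ √(Kb·C₀) = 2.15 × 10^-3 M.
pOH = −log(2.15 × 10^-3) = 2.67; pH = 14.00 − 2.67 = 11.33

pH = 11.33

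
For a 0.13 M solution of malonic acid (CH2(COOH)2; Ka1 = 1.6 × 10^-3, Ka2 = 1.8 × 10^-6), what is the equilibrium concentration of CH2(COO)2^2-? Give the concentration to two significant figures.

1.8 × 10^-6 M

First ionization gives [H+] ≈ [CH2(COOH)COO-] = 1.36 × 10^-2 M.
Second step: Ka2 = [H+][CH2(COO)2^2-]/[CH2(COOH)COO-] ≈ [CH2(COO)2^2-] (since [H+] ≈ [CH2(COOH)COO-]).
So [CH2(COO)2^2-] ≈ Ka2.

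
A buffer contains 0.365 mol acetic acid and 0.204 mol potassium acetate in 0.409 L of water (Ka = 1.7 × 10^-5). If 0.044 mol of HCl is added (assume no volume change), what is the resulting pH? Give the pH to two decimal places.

After neutralization: n(CH3COOH) = 0.409 mol, n(CH3COO-) = 0.16 mol.
pKa = −log(1.7 × 10^-5) = 4.770
pH = pKa + log([A⁻]/[HA]) = 4.770 + log(0.16/0.409) = 4.770 -0.408

pH = 4.36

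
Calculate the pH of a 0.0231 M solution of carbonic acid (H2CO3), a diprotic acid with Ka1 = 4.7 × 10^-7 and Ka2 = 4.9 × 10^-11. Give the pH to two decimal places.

Ka1 ≫ Ka2, so treat the first dissociation as the only significant source of H+.
Ka1 = x²/(0.0231 − x) = 4.7 × 10^-7
x ≈ √(4.7 × 10^-7 × 0.0231) = 1.04 × 10^-4 M
pH = −log(1.04 × 10^-4) = 3.98

pH = 3.98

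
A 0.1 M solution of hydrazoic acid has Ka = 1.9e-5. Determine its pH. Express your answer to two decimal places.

HN3 ⇌ N3- + H+
Let x = [H+] at equilibrium. Ka = x²/(0.1 − x).
Since Ka ≪ C₀, x ≈ √(Ka·C₀) = 1.38 × 10^-3 M.
pH = −log[H+] = −log(1.38 × 10^-3) = 2.86

pH = 2.86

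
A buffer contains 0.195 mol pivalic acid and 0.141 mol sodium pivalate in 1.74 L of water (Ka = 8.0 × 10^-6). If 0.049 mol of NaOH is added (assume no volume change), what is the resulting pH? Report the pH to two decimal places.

pH = 5.21

After neutralization: n((CH3)3CCOOH) = 0.146 mol, n((CH3)3CCOO-) = 0.19 mol.
pKa = −log(8.0 × 10^-6) = 5.097
Henderson–Hasselbalch with mole ratio 0.19/0.146: pH = 5.097 + (+0.114)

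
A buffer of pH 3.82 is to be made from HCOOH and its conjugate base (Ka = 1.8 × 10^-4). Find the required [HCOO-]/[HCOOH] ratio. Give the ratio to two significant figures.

pKa = -log(1.8 × 10^-4) = 3.745
pH = pKa + log(r) ⇒ log(r) = 3.82 − 3.745 = +0.075
r = [HCOO-]/[HCOOH] = 10^(+0.075) = 1.19

ratio = 1.2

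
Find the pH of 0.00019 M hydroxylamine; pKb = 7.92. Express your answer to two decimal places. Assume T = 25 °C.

pH = 8.18

NH2OH + H2O ⇌ NH3OH+ + OH-
Kb = 10^(−7.92) = 1.20 × 10^-8
Kb = x²/(0.00019 − x) = 1.20 × 10^-8
Assume x ≪ 0.00019: x ≈ √(1.20 × 10^-8 × 0.00019) = 1.51 × 10^-6 M
pOH = 5.82, so pH = 14.00 − pOH = 8.18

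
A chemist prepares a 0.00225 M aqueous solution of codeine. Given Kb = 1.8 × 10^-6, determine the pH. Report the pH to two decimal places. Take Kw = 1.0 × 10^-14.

C18H21NO3 + H2O ⇌ C18H22NO3+ + OH-
Kb = [OH-]²/(0.00225 − [OH-]) = 1.8 × 10^-6
Since Kb ≪ C₀, [OH-] ≈ √(Kb·C₀) = 6.36 × 10^-5 M.
Check: 2.8% ionized — well under 5%, approximation valid.
pOH = 4.20, so pH = 14.00 − pOH = 9.80

pH = 9.80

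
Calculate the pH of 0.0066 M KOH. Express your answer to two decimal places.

pH = 11.82

KOH is a strong base; [OH-] = 0.0066 M.
pOH = -log(0.0066) = 2.18
pH = 14.00 - 2.18 = 11.82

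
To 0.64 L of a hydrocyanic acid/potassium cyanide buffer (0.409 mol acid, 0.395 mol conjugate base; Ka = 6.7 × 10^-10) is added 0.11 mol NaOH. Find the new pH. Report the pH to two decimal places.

After neutralization: n(HCN) = 0.299 mol, n(CN-) = 0.505 mol.
pKa = −log(6.7 × 10^-10) = 9.174
Henderson–Hasselbalch with mole ratio 0.505/0.299: pH = 9.174 + (+0.228)

pH = 9.40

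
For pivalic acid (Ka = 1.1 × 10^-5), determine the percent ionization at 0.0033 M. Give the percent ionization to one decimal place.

5.6%

(CH3)3CCOOH ⇌ (CH3)3CCOO- + H+; let x = [H+] at equilibrium.
Solve x² + 1.1e-05x − 3.63e-08 = 0 → x = 1.85 × 10^-4 M
% ionization = x/C₀ × 100% = 1.85 × 10^-4/0.0033 × 100% = 5.6%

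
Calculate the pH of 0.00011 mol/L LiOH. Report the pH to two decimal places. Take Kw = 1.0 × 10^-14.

pH = 10.04

LiOH is a strong base; [OH-] = 0.00011 M.
pOH = -log(0.00011) = 3.96
pH = 14.00 - 3.96 = 10.04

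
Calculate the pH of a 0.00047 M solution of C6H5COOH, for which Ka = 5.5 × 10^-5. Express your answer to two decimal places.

pH = 3.87

C6H5COOH ⇌ C6H5COO- + H+
From the ICE table, Ka = [H+]²/(0.00047 − [H+]) = 5.5 × 10^-5.
Here C₀/Ka ≈ 8.55, so the small-[H+] approximation fails. Use the quadratic:
[H+] = [−5.5e-05 + √(5.5e-05² + 1.03e-07)]/2 = 1.36 × 10^-4 M
pH = −log(1.36 × 10^-4) = 3.87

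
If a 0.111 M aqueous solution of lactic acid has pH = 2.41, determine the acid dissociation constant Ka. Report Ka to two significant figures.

[H+] = 10^(-2.41) = 3.89 × 10^-3 M
At equilibrium [HA] = 0.111 − 3.89 × 10^-3 = 1.07 × 10^-1 M
Ka = [H+][A-]/[HA] = (3.89 × 10^-3)² / 1.07 × 10^-1 = 1.4 × 10^-4

Ka = 1.4 × 10^-4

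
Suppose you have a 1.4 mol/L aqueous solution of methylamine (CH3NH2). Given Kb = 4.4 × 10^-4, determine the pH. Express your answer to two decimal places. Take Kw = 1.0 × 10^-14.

pH = 12.39

CH3NH2 + H2O ⇌ CH3NH3+ + OH-
From the ICE table, Kb = x²/(1.4 − x) = 4.4 × 10^-4.
Since Kb ≪ C₀, x ≈ √(Kb·C₀) = 2.48 × 10^-2 M.
Check: 1.8% ionized — well under 5%, approximation valid.
pOH = 1.61, so pH = 14.00 − pOH = 12.39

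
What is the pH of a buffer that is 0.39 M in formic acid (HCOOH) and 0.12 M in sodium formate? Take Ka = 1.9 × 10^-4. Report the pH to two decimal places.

pH = 3.21

pKa = −log(1.9 × 10^-4) = 3.721
pH = pKa + log([A⁻]/[HA]) = 3.721 + log(0.12/0.39)
pH = 3.721 + (-0.512) = 3.21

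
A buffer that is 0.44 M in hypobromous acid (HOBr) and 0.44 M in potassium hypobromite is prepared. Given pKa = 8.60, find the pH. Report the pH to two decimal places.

Henderson–Hasselbalch: pH = pKa + log([OBr-]/[HOBr]) = 8.60 + log(0.44/0.44)
pH = 8.60 + (+0.000) = 8.60

pH = 8.60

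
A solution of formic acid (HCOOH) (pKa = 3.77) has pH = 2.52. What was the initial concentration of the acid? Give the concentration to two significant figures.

C₀ = 5.7 × 10^-2 M

[H+] = 10^(-2.52) = 3.02 × 10^-3 M = x
Ka = 10^(−3.77) = 1.70 × 10^-4
Ka = x²/(C₀ − x) ⇒ C₀ = x + x²/Ka
C₀ = 3.02 × 10^-3 + (3.02 × 10^-3)²/(1.70 × 10^-4) = 5.67 × 10^-2 M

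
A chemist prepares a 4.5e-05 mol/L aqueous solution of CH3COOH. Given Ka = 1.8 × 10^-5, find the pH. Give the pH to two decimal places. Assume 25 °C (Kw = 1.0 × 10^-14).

CH3COOH ⇌ CH3COO- + H+
Let x = [H+] at equilibrium. Ka = x²/(4.5e-05 − x).
Here C₀/Ka ≈ 2.5, so the small-x approximation fails. Use the quadratic:
x = [−1.8e-05 + √(1.8e-05² + 3.24e-09)]/2 = 2.08 × 10^-5 M
pH = −log[H+] = −log(2.08 × 10^-5) = 4.68

pH = 4.68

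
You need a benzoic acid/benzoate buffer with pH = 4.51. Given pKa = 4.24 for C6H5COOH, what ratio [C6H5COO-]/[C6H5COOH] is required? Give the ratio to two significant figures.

pH = pKa + log(r) ⇒ log(r) = 4.51 − 4.24 = +0.27
r = [C6H5COO-]/[C6H5COOH] = 10^(+0.27) = 1.86

ratio = 1.9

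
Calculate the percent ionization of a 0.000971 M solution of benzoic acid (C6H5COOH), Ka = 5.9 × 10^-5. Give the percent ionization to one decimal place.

C6H5COOH ⇌ C6H5COO- + H+; let x = [H+] at equilibrium.
Ka = x²/(C₀ − x); solving the quadratic gives x = 2.12 × 10^-4 M.
Fraction ionized = 2.12 × 10^-4 / 0.000971 = 0.2183 → 21.8%

21.8%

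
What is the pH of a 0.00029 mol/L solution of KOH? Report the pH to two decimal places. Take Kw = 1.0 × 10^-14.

pH = 10.46

KOH is a strong base; [OH-] = 0.00029 M.
pOH = -log(0.00029) = 3.54
pH = 14.00 - 3.54 = 10.46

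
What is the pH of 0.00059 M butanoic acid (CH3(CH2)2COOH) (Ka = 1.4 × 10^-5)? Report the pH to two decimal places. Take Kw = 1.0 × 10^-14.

pH = 4.07

CH3(CH2)2COOH ⇌ CH3(CH2)2COO- + H+
Ka = [H+]²/(0.00059 − [H+]) = 1.4 × 10^-5
The 5% rule fails; solving [H+]² + Ka·[H+] − Ka·C₀ = 0 exactly:
[H+] = [−1.4e-05 + √(1.4e-05² + 3.3e-08)]/2 = 8.42 × 10^-5 M
pH = −log[H+] = −log(8.42 × 10^-5) = 4.07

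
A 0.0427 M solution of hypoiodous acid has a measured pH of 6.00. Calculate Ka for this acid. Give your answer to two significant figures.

Ka = 2.3 × 10^-11

[H+] = 10^(-6.00) = 1.00 × 10^-6 M
At equilibrium [HA] = 0.0427 − 1.00 × 10^-6 = 4.27 × 10^-2 M
Ka = [H+][A-]/[HA] = (1.00 × 10^-6)² / 4.27 × 10^-2 = 2.3 × 10^-11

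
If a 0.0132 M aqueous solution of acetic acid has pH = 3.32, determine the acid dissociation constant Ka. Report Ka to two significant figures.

[H+] = 10^(-3.32) = 4.79 × 10^-4 M
At equilibrium [HA] = 0.0132 − 4.79 × 10^-4 = 1.27 × 10^-2 M
Ka = [H+][A-]/[HA] = (4.79 × 10^-4)² / 1.27 × 10^-2 = 1.8 × 10^-5

Ka = 1.8 × 10^-5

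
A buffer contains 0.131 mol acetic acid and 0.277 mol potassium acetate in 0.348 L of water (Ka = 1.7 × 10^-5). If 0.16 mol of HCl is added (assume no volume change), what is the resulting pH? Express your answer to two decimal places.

pH = 4.37

Added H+ converts CH3COO- to CH3COOH: CH3COOH → 0.291 mol, CH3COO- → 0.117 mol.
pKa = −log(1.7 × 10^-5) = 4.770
pH = pKa + log([A⁻]/[HA]) = 4.770 + log(0.117/0.291) = 4.770 -0.396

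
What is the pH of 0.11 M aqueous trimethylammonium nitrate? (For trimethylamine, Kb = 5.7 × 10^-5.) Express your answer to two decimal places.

pH = 5.36

(CH3)3NH+ is the conjugate acid of the weak base (CH3)3N.
Ka = Kw/Kb = 1.0×10^-14 / 5.7 × 10^-5 = 1.75 × 10^-10
Ka = [H+]²/(0.11 − [H+]) = 1.75 × 10^-10
Assume [H+] ≪ 0.11: [H+] ≈ √(1.75 × 10^-10 × 0.11) = 4.39 × 10^-6 M
Check: 0.004% ionized — well under 5%, approximation valid.
pH = −log[H+] = −log(4.39 × 10^-6) = 5.36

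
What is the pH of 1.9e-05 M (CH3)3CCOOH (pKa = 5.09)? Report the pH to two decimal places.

pH = 5.05

(CH3)3CCOOH ⇌ (CH3)3CCOO- + H+
Ka = 10^(−5.09) = 8.13 × 10^-6
From the ICE table, Ka = x²/(1.9e-05 − x) = 8.13 × 10^-6.
Here C₀/Ka ≈ 2.34, so the small-x approximation fails. Use the quadratic:
x = [−8.13e-06 + √(8.13e-06² + 6.18e-10)]/2 = 9.01 × 10^-6 M
pH = −log[H+] = −log(9.01 × 10^-6) = 5.05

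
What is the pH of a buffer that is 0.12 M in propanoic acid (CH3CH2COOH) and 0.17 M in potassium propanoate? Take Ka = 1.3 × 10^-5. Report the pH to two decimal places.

pH = 5.04

pKa = −log(1.3 × 10^-5) = 4.886
pH = pKa + log([A⁻]/[HA]) = 4.886 + log(0.17/0.12)
pH = 4.886 + (+0.151) = 5.04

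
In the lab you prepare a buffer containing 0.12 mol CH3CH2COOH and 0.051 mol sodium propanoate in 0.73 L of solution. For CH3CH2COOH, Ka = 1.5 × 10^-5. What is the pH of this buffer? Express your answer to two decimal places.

pKa = −log(1.5 × 10^-5) = 4.824
pH = pKa + log([A⁻]/[HA]) = 4.824 + log(0.051/0.12)
pH = 4.824 + (-0.372) = 4.45

pH = 4.45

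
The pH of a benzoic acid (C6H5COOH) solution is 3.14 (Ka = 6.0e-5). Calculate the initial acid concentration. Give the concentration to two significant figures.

C₀ = 9.5 × 10^-3 M

[H+] = 10^(-3.14) = 7.24 × 10^-4 M = x
Ka = x²/(C₀ − x) ⇒ C₀ = x + x²/Ka
C₀ = 7.24 × 10^-4 + (7.24 × 10^-4)²/(6.0 × 10^-5) = 9.46 × 10^-3 M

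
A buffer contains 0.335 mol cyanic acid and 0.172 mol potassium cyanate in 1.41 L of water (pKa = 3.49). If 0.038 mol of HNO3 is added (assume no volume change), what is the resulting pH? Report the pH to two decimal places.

pH = 3.05

After neutralization: n(HOCN) = 0.373 mol, n(OCN-) = 0.134 mol.
pH = pKa + log(n_OCN-/n_HOCN) = 3.49 + log(0.134/0.373) = 3.49 + (-0.445)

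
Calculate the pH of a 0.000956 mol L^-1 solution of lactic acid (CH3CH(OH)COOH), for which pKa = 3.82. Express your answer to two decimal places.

pH = 3.51

CH3CH(OH)COOH ⇌ CH3CH(OH)COO- + H+
Ka = 10^(−3.82) = 1.51 × 10^-4
Let x = [H+] at equilibrium. Ka = x²/(0.000956 − x).
The 5% rule fails; solving x² + Ka·x − Ka·C₀ = 0 exactly:
x = [−0.000151 + √(0.000151² + 5.77e-07)]/2 = 3.12 × 10^-4 M
pH = −log[H+] = −log(3.12 × 10^-4) = 3.51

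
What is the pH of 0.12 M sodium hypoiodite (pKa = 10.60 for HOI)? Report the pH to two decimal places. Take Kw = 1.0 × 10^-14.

pH = 11.83

OI- is the conjugate base of the weak acid HOI.
Ka = 10^(−10.60) = 2.51 × 10^-11
Kb = Kw/Ka = 1.0×10^-14 / 2.51 × 10^-11 = 3.98 × 10^-4
Let x = [OH-] at equilibrium. Kb = x²/(0.12 − x).
The 5% rule fails; solving x² + Kb·x − Kb·C₀ = 0 exactly:
x = [−0.000398 + √(0.000398² + 0.000191)]/2 = 6.71 × 10^-3 M
pOH = −log(6.71 × 10^-3) = 2.17; pH = 14.00 − 2.17 = 11.83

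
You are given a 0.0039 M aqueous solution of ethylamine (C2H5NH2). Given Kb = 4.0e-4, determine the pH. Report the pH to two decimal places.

pH = 11.03

C2H5NH2 + H2O ⇌ C2H5NH3+ + OH-
Kb = x²/(0.0039 − x) = 4.0 × 10^-4
Here C₀/Kb ≈ 9.75, so the small-x approximation fails. Use the quadratic:
x = [−0.0004 + √(0.0004² + 6.24e-06)]/2 = 1.06 × 10^-3 M
pOH = 2.97, so pH = 14.00 − pOH = 11.03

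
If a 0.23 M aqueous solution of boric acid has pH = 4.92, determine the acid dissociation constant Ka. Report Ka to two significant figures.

Ka = 6.3 × 10^-10

[H+] = 10^(-4.92) = 1.20 × 10^-5 M
At equilibrium [HA] = 0.23 − 1.20 × 10^-5 = 2.30 × 10^-1 M
Ka = [H+][A-]/[HA] = (1.20 × 10^-5)² / 2.30 × 10^-1 = 6.3 × 10^-10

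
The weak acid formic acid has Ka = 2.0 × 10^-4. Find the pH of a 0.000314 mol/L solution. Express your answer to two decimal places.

pH = 3.77

HCOOH ⇌ HCOO- + H+
Ka = [H+]²/(0.000314 − [H+]) = 2.0 × 10^-4
[H+] is not negligible relative to C₀; solve [H+]² + 0.0002·[H+] − 6.28e-08 = 0.
[H+] = [−0.0002 + √(0.0002² + 2.51e-07)]/2 = 1.70 × 10^-4 M
pH = −log[H+] = −log(1.70 × 10^-4) = 3.77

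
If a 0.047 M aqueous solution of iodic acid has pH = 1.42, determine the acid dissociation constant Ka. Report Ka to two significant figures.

[H+] = 10^(-1.42) = 3.80 × 10^-2 M
At equilibrium [HA] = 0.047 − 3.80 × 10^-2 = 9.00 × 10^-3 M
Ka = [H+][A-]/[HA] = (3.80 × 10^-2)² / 9.00 × 10^-3 = 1.6 × 10^-1

Ka = 1.6 × 10^-1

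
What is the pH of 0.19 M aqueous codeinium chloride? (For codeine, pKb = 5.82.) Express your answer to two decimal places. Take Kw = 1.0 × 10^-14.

pH = 4.45

C18H22NO3+ is the conjugate acid of the weak base C18H21NO3.
Kb = 10^(−5.82) = 1.51 × 10^-6
Ka = Kw/Kb = 1.0×10^-14 / 1.51 × 10^-6 = 6.62 × 10^-9
Let x = [H+] at equilibrium. Ka = x²/(0.19 − x).
Since Ka ≪ C₀, x ≈ √(Ka·C₀) = 3.55 × 10^-5 M.
pH = −log(3.55 × 10^-5) = 4.45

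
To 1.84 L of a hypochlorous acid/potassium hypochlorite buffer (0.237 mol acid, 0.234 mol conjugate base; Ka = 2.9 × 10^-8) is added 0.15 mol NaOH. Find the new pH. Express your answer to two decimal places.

OH- converts HOCl to OCl-: HOCl → 0.087 mol, OCl- → 0.384 mol.
pKa = −log(2.9 × 10^-8) = 7.538
pH = pKa + log(n_OCl-/n_HOCl) = 7.538 + log(0.384/0.087) = 7.538 + (+0.645)

pH = 8.18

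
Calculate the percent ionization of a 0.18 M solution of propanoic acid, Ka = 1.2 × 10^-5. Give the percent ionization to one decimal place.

CH3CH2COOH ⇌ CH3CH2COO- + H+; let x = [H+] at equilibrium.
x ≈ √(Ka·C₀) = √(1.2 × 10^-5 × 0.18) = 1.47 × 10^-3 M
% ionization = x/C₀ × 100% = 1.47 × 10^-3/0.18 × 100% = 0.8%

0.8%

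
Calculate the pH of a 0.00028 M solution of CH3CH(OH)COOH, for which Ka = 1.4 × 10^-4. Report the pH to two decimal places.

pH = 3.85

CH3CH(OH)COOH ⇌ CH3CH(OH)COO- + H+
Ka = [H+]²/(0.00028 − [H+]) = 1.4 × 10^-4
The 5% rule fails; solving [H+]² + Ka·[H+] − Ka·C₀ = 0 exactly:
[H+] = (−Ka + √(Ka² + 4·Ka·C₀))/2 = 1.40 × 10^-4 M
pH = −log(1.40 × 10^-4) = 3.85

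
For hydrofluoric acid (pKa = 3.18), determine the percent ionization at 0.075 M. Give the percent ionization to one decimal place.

HF ⇌ F- + H+; let x = [H+] at equilibrium.
Ka = 10^(−3.18) = 6.61 × 10^-4
Solve x² + 0.000661x − 4.96e-05 = 0 → x = 6.72 × 10^-3 M
% ionization = x/C₀ × 100% = 6.72 × 10^-3/0.075 × 100% = 9.0%

9.0%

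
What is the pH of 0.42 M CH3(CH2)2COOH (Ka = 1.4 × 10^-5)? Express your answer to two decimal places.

CH3(CH2)2COOH ⇌ CH3(CH2)2COO- + H+
Ka = [H+]²/(0.42 − [H+]) = 1.4 × 10^-5
Since Ka ≪ C₀, [H+] ≈ √(Ka·C₀) = 2.42 × 10^-3 M.
pH = −log[H+] = −log(2.42 × 10^-3) = 2.62

pH = 2.62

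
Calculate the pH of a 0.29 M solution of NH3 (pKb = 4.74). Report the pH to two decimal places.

NH3 + H2O ⇌ NH4+ + OH-
Kb = 10^(−4.74) = 1.82 × 10^-5
From the ICE table, Kb = x²/(0.29 − x) = 1.82 × 10^-5.
Assume x ≪ 0.29: x ≈ √(1.82 × 10^-5 × 0.29) = 2.30 × 10^-3 M
(x/C₀ = 0.79% < 5%, so the approximation holds.)
pOH = 2.64, so pH = 14.00 − pOH = 11.36

pH = 11.36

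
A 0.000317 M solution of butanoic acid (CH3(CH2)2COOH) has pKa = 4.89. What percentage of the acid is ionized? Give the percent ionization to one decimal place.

18.2%

CH3(CH2)2COOH ⇌ CH3(CH2)2COO- + H+; let x = [H+] at equilibrium.
Ka = 10^(−4.89) = 1.29 × 10^-5
Solve x² + 1.29e-05x − 4.09e-09 = 0 → x = 5.78 × 10^-5 M
Fraction ionized = 5.78 × 10^-5 / 0.000317 = 0.1823 → 18.2%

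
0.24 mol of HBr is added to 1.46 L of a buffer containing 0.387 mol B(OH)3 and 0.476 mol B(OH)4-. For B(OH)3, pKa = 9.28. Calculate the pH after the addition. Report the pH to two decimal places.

After neutralization: n(B(OH)3) = 0.627 mol, n(B(OH)4-) = 0.236 mol.
pH = pKa + log([A⁻]/[HA]) = 9.28 + log(0.236/0.627) = 9.28 -0.424

pH = 8.86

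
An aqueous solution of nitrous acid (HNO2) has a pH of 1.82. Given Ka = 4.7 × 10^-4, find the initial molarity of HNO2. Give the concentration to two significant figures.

C₀ = 5.0 × 10^-1 M

[H+] = 10^(-1.82) = 1.51 × 10^-2 M = x
Ka = x²/(C₀ − x) ⇒ C₀ = x + x²/Ka
C₀ = 1.51 × 10^-2 + (1.51 × 10^-2)²/(4.7 × 10^-4) = 5.00 × 10^-1 M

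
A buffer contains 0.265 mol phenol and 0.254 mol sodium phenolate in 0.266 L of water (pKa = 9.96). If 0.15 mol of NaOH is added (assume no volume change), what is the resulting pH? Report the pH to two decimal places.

After neutralization: n(C6H5OH) = 0.115 mol, n(C6H5O-) = 0.404 mol.
pH = pKa + log(n_C6H5O-/n_C6H5OH) = 9.96 + log(0.404/0.115) = 9.96 + (+0.546)

pH = 10.51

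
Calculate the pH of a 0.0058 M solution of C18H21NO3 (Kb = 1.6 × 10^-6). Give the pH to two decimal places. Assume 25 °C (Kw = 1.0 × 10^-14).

pH = 9.98

C18H21NO3 + H2O ⇌ C18H22NO3+ + OH-
From the ICE table, Kb = [OH-]²/(0.0058 − [OH-]) = 1.6 × 10^-6.
Neglecting [OH-] in the denominator: [OH-] = √(1.6 × 10^-6 × 0.0058) = 9.63 × 10^-5 M
([OH-]/C₀ = 1.7% < 5%, so the approximation holds.)
pOH = −log(9.63 × 10^-5) = 4.02; pH = 14.00 − 4.02 = 9.98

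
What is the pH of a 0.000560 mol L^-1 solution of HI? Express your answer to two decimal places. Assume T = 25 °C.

pH = 3.25

HI is a strong acid and dissociates completely, so [H+] = 0.000560 M.
pH = -log(0.00056) = 3.25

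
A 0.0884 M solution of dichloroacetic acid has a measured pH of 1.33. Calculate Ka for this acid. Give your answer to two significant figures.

[H+] = 10^(-1.33) = 4.68 × 10^-2 M
At equilibrium [HA] = 0.0884 − 4.68 × 10^-2 = 4.16 × 10^-2 M
Ka = [H+][A-]/[HA] = (4.68 × 10^-2)² / 4.16 × 10^-2 = 5.3 × 10^-2

Ka = 5.3 × 10^-2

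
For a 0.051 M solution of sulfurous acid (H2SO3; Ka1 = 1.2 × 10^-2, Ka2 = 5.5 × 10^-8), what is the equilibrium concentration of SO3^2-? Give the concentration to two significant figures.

5.5 × 10^-8 M

First ionization gives [H+] ≈ [HSO3-] = 1.95 × 10^-2 M.
Second step: Ka2 = [H+][SO3^2-]/[HSO3-] ≈ [SO3^2-] (since [H+] ≈ [HSO3-]).
So [SO3^2-] ≈ Ka2.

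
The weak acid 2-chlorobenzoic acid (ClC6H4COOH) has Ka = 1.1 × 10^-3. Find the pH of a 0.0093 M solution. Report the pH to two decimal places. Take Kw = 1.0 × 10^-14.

ClC6H4COOH ⇌ ClC6H4COO- + H+
Let x = [H+] at equilibrium. Ka = x²/(0.0093 − x).
The 5% rule fails; solving x² + Ka·x − Ka·C₀ = 0 exactly:
x = [−0.0011 + √(0.0011² + 4.09e-05)]/2 = 2.70 × 10^-3 M
pH = −log[H+] = −log(2.70 × 10^-3) = 2.57

pH = 2.57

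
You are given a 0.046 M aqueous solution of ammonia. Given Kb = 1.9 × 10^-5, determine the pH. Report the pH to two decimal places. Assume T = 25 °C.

pH = 10.97

NH3 + H2O ⇌ NH4+ + OH-
Kb = [OH-]²/(0.046 − [OH-]) = 1.9 × 10^-5
Since Kb ≪ C₀, [OH-] ≈ √(Kb·C₀) = 9.35 × 10^-4 M.
Check: 2% ionized — well under 5%, approximation valid.
pOH = −log(9.35 × 10^-4) = 3.03; pH = 14.00 − 3.03 = 10.97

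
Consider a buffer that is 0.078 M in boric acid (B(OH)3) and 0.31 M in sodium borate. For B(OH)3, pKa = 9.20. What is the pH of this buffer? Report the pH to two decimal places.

Using pH = pKa + log([base]/[acid]) with [base]/[acid] = 0.31/0.078:
pH = 9.20 + (+0.599) = 9.80

pH = 9.80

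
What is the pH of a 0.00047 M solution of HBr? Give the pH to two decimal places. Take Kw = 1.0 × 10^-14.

pH = 3.33

HBr is a strong acid and dissociates completely, so [H+] = 0.00047 M.
pH = -log(0.00047) = 3.33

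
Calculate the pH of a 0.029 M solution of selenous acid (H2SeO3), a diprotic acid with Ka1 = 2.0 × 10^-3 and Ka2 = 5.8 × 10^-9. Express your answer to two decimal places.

Ka1 ≫ Ka2, so treat the first dissociation as the only significant source of H+.
Ka1 = x²/(0.029 − x) = 2.0 × 10^-3
Solving the quadratic: x = (−Ka1 + √(Ka1² + 4·Ka1·C₀))/2 = 6.68 × 10^-3 M
pH = −log(6.68 × 10^-3) = 2.18

pH = 2.18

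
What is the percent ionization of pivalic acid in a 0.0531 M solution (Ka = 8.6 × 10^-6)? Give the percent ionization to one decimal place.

1.3%

(CH3)3CCOOH ⇌ (CH3)3CCOO- + H+; let x = [H+] at equilibrium.
x ≈ √(Ka·C₀) = √(8.6 × 10^-6 × 0.0531) = 6.76 × 10^-4 M
% ionization = x/C₀ × 100% = 6.76 × 10^-4/0.0531 × 100% = 1.3%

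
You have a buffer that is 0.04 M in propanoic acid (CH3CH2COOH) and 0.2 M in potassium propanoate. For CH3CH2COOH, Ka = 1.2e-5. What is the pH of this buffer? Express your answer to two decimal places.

pKa = −log(1.2 × 10^-5) = 4.921
Using pH = pKa + log([base]/[acid]) with [base]/[acid] = 0.2/0.04:
pH = 4.921 + (+0.699) = 5.62

pH = 5.62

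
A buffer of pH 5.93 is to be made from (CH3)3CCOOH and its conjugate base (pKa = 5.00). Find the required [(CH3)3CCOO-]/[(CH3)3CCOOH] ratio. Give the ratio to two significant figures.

ratio = 8.5

pH = pKa + log(r) ⇒ log(r) = 5.93 − 5.00 = +0.93
r = [(CH3)3CCOO-]/[(CH3)3CCOOH] = 10^(+0.93) = 8.51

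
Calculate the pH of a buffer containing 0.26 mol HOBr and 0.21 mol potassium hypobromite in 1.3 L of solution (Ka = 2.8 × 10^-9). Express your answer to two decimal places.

pH = 8.46

pKa = −log(2.8 × 10^-9) = 8.553
pH = pKa + log([A⁻]/[HA]) = 8.553 + log(0.21/0.26)
pH = 8.553 + (-0.093) = 8.46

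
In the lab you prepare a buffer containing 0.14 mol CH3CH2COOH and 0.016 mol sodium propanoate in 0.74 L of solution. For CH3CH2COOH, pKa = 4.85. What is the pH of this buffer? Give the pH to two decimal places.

pH = 3.91

Henderson–Hasselbalch: pH = pKa + log([CH3CH2COO-]/[CH3CH2COOH]) = 4.85 + log(0.016/0.14)
pH = 4.85 + (-0.942) = 3.91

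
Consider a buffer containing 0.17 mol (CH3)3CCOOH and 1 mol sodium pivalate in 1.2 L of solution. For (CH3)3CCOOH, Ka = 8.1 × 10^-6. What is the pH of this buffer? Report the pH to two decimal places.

pH = 5.86

pKa = −log(8.1 × 10^-6) = 5.092
Henderson–Hasselbalch: pH = pKa + log([(CH3)3CCOO-]/[(CH3)3CCOOH]) = 5.092 + log(1/0.17)
pH = 5.092 + (+0.770) = 5.86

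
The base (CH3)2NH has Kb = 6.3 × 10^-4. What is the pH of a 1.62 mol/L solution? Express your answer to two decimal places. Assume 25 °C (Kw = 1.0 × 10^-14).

pH = 12.50

(CH3)2NH + H2O ⇌ (CH3)2NH2+ + OH-
From the ICE table, Kb = [OH-]²/(1.62 − [OH-]) = 6.3 × 10^-4.
Neglecting [OH-] in the denominator: [OH-] = √(6.3 × 10^-4 × 1.62) = 3.19 × 10^-2 M
Check: 2% ionized — well under 5%, approximation valid.
pOH = −log(3.19 × 10^-2) = 1.50; pH = 14.00 − 1.50 = 12.50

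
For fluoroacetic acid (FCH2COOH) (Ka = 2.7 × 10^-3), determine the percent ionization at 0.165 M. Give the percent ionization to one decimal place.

12.0%

FCH2COOH ⇌ FCH2COO- + H+; let x = [H+] at equilibrium.
Solve x² + 0.0027x − 0.000446 = 0 → x = 1.98 × 10^-2 M
% ionization = x/C₀ × 100% = 1.98 × 10^-2/0.165 × 100% = 12.0%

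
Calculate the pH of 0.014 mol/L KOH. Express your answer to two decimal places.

KOH is a strong base; [OH-] = 0.014 M.
pOH = -log(0.014) = 1.85
pH = 14.00 - 1.85 = 12.15

pH = 12.15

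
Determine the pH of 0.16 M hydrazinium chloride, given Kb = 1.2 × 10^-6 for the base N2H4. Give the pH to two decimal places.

pH = 4.44

N2H5+ is the conjugate acid of the weak base N2H4.
Ka = Kw/Kb = 1.0×10^-14 / 1.2 × 10^-6 = 8.33 × 10^-9
Let x = [H+] at equilibrium. Ka = x²/(0.16 − x).
Neglecting x in the denominator: x = √(8.33 × 10^-9 × 0.16) = 3.65 × 10^-5 M
Check: 0.023% ionized — well under 5%, approximation valid.
pH = −log[H+] = −log(3.65 × 10^-5) = 4.44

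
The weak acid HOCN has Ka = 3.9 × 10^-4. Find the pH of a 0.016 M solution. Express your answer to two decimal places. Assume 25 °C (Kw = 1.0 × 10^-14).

HOCN ⇌ OCN- + H+
From the ICE table, Ka = x²/(0.016 − x) = 3.9 × 10^-4.
Here C₀/Ka ≈ 41, so the small-x approximation fails. Use the quadratic:
x = (−Ka + √(Ka² + 4·Ka·C₀))/2 = 2.31 × 10^-3 M
pH = −log[H+] = −log(2.31 × 10^-3) = 2.64

pH = 2.64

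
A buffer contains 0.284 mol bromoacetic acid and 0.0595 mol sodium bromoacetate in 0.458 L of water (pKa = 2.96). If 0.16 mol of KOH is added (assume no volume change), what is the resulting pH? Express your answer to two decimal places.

pH = 3.21

After neutralization: n(BrCH2COOH) = 0.124 mol, n(BrCH2COO-) = 0.22 mol.
pH = pKa + log([A⁻]/[HA]) = 2.96 + log(0.22/0.124) = 2.96 +0.249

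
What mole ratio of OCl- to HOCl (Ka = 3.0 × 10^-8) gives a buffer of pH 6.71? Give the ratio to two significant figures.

pKa = -log(3.0 × 10^-8) = 7.523
pH = pKa + log(r) ⇒ log(r) = 6.71 − 7.523 = -0.813
r = [OCl-]/[HOCl] = 10^(-0.813) = 0.154

ratio = 0.15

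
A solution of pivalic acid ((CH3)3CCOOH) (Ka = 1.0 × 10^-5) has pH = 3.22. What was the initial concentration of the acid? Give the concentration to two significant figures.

C₀ = 3.7 × 10^-2 M

[H+] = 10^(-3.22) = 6.03 × 10^-4 M = x
Ka = x²/(C₀ − x) ⇒ C₀ = x + x²/Ka
C₀ = 6.03 × 10^-4 + (6.03 × 10^-4)²/(1.0 × 10^-5) = 3.70 × 10^-2 M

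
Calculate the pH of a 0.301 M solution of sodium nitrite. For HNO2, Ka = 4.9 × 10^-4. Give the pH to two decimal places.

NO2- is the conjugate base of the weak acid HNO2.
Kb = Kw/Ka = 1.0×10^-14 / 4.9 × 10^-4 = 2.04 × 10^-11
Kb = [OH-]²/(0.301 − [OH-]) = 2.04 × 10^-11
Since Kb ≪ C₀, [OH-] ≈ √(Kb·C₀) = 2.48 × 10^-6 M.
Check: 0.00082% ionized — well under 5%, approximation valid.
pOH = 5.61, so pH = 14.00 − pOH = 8.39

pH = 8.39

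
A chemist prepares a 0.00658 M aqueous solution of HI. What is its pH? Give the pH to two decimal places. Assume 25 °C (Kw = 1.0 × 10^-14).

pH = 2.18

HI is a strong acid and dissociates completely, so [H+] = 0.00658 M.
pH = -log(0.00658) = 2.18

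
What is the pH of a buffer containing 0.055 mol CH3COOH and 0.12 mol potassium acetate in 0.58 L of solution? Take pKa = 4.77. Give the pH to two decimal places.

Henderson–Hasselbalch: pH = pKa + log([CH3COO-]/[CH3COOH]) = 4.77 + log(0.12/0.055)
pH = 4.77 + (+0.339) = 5.11

pH = 5.11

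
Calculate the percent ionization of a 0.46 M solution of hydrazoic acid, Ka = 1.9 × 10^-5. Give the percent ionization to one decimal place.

0.6%

HN3 ⇌ N3- + H+; let x = [H+] at equilibrium.
x ≈ √(Ka·C₀) = √(1.9 × 10^-5 × 0.46) = 2.96 × 10^-3 M
% ionization = x/C₀ × 100% = 2.96 × 10^-3/0.46 × 100% = 0.6%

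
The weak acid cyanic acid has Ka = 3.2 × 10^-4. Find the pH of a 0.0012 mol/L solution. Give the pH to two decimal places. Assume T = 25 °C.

HOCN ⇌ OCN- + H+
From the ICE table, Ka = [H+]²/(0.0012 − [H+]) = 3.2 × 10^-4.
Here C₀/Ka ≈ 3.75, so the small-[H+] approximation fails. Use the quadratic:
[H+] = [−0.00032 + √(0.00032² + 1.54e-06)]/2 = 4.80 × 10^-4 M
pH = −log(4.80 × 10^-4) = 3.32

pH = 3.32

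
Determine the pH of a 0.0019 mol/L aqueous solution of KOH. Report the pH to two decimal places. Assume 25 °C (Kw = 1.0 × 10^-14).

KOH is a strong base; [OH-] = 0.0019 M.
pOH = -log(0.0019) = 2.72
pH = 14.00 - 2.72 = 11.28

pH = 11.28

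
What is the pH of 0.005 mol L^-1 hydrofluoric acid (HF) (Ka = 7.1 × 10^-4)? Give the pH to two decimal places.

HF ⇌ F- + H+
Ka = x²/(0.005 − x) = 7.1 × 10^-4
The 5% rule fails; solving x² + Ka·x − Ka·C₀ = 0 exactly:
x = (−Ka + √(Ka² + 4·Ka·C₀))/2 = 1.56 × 10^-3 M
pH = −log[H+] = −log(1.56 × 10^-3) = 2.81

pH = 2.81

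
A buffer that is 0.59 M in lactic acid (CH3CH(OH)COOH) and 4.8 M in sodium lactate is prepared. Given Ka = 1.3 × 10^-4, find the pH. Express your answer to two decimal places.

pKa = −log(1.3 × 10^-4) = 3.886
pH = pKa + log([A⁻]/[HA]) = 3.886 + log(4.8/0.59)
pH = 3.886 + (+0.910) = 4.80

pH = 4.80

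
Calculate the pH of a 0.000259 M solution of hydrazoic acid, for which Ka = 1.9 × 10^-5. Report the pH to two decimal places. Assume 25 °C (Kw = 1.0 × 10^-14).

HN3 ⇌ N3- + H+
Ka = [H+]²/(0.000259 − [H+]) = 1.9 × 10^-5
Here C₀/Ka ≈ 13.6, so the small-[H+] approximation fails. Use the quadratic:
[H+] = [−1.9e-05 + √(1.9e-05² + 1.97e-08)]/2 = 6.13 × 10^-5 M
pH = −log(6.13 × 10^-5) = 4.21

pH = 4.21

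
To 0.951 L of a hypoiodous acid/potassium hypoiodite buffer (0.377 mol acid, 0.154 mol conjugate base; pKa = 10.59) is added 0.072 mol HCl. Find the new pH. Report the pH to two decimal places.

pH = 9.85

After neutralization: n(HOI) = 0.449 mol, n(OI-) = 0.082 mol.
pH = pKa + log(n_OI-/n_HOI) = 10.59 + log(0.082/0.449) = 10.59 + (-0.738)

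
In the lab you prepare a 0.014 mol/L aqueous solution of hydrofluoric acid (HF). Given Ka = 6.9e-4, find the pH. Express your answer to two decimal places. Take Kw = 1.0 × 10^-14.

pH = 2.56

HF ⇌ F- + H+
From the ICE table, Ka = [H+]²/(0.014 − [H+]) = 6.9 × 10^-4.
Here C₀/Ka ≈ 20.3, so the small-[H+] approximation fails. Use the quadratic:
[H+] = [−0.00069 + √(0.00069² + 3.86e-05)]/2 = 2.78 × 10^-3 M
pH = −log[H+] = −log(2.78 × 10^-3) = 2.56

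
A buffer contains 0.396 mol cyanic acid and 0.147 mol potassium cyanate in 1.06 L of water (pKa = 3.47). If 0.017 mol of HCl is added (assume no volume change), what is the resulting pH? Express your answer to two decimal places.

pH = 2.97

Added H+ converts OCN- to HOCN: HOCN → 0.413 mol, OCN- → 0.13 mol.
Henderson–Hasselbalch with mole ratio 0.13/0.413: pH = 3.47 + (-0.502)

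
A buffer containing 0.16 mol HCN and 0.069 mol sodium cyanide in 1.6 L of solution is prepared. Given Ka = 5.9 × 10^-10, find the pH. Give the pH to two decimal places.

pKa = −log(5.9 × 10^-10) = 9.229
pH = pKa + log([A⁻]/[HA]) = 9.229 + log(0.069/0.16)
pH = 9.229 + (-0.365) = 8.86

pH = 8.86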